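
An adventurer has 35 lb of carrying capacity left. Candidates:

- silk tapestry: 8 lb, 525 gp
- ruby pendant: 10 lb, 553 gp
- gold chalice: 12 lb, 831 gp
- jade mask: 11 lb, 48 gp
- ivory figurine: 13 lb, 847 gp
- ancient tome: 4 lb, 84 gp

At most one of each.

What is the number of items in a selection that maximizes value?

Optimal total is 2231.
One optimal bundle: ruby pendant + gold chalice + ivory figurine (35 lb).
Any selection reaching 2231 contains exactly 3 items.

3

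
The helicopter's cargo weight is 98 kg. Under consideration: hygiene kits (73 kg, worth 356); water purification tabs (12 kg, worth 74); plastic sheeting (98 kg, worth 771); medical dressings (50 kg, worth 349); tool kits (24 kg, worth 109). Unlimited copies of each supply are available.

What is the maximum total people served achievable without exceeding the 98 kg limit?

Taking plastic sheeting: 98 kg used, 771 in people served.
Nothing else within 98 kg beats 771.

771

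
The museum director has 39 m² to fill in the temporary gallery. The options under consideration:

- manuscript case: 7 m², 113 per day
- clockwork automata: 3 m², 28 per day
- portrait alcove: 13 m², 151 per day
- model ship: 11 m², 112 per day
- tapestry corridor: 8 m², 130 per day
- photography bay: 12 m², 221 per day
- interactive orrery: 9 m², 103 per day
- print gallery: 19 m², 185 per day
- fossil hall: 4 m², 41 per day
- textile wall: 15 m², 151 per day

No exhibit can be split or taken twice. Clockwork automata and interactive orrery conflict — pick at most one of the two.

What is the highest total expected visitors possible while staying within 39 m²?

Taking manuscript case + model ship + tapestry corridor + photography bay: 38 m² used, 576 in expected visitors.
Runner-up manuscript case + tapestry corridor + photography bay + interactive orrery tops out at 567.

576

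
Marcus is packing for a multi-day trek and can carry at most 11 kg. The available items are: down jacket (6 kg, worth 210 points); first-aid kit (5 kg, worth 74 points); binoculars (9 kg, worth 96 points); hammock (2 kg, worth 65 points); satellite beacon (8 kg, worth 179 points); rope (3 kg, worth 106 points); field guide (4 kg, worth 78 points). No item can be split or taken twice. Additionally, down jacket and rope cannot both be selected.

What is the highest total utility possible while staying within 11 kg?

288

Best packing: down jacket + field guide — 10 kg, 288 total.
Next best is satellite beacon + rope at 285 (11 kg) — short by 3.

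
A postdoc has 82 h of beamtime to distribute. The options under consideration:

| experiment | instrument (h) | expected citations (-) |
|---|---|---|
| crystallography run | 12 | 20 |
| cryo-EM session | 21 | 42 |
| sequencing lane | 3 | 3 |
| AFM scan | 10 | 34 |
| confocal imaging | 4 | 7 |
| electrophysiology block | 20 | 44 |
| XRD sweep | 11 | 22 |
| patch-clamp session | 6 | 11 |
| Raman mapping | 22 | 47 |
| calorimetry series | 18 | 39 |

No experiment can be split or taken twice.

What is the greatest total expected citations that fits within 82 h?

AFM scan + electrophysiology block + XRD sweep + Raman mapping + calorimetry series uses 81 of the 82 h and totals 186.
Next best is crystallography run + AFM scan + electrophysiology block + Raman mapping + calorimetry series at 184 (82 h) — short by 2.

186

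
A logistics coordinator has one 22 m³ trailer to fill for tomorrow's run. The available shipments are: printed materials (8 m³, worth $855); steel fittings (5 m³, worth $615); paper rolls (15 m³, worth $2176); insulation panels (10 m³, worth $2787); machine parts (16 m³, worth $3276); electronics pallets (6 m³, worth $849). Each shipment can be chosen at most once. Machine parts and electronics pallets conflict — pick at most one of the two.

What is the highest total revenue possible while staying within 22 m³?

4251

Steel fittings + insulation panels + electronics pallets uses 21 of the 22 m³ and totals 4251.
The closest alternative, steel fittings + machine parts, reaches only 3891.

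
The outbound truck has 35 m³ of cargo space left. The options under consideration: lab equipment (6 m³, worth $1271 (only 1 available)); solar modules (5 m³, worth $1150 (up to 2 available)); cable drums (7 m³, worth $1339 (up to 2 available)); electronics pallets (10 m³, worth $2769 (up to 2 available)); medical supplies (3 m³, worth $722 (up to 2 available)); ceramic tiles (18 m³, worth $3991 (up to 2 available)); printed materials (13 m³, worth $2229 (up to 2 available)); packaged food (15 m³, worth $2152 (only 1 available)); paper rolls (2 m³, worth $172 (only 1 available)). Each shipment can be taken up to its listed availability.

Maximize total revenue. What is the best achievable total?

8749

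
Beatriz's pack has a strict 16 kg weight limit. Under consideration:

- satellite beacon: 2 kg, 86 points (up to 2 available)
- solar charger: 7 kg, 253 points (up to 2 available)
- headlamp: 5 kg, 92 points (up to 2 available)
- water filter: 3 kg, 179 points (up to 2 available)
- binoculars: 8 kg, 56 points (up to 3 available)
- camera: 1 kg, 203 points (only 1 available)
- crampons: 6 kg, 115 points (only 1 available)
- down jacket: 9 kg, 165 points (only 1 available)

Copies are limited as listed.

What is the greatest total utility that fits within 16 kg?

900

By utility per kg: camera 203.00, water filter 59.67, satellite beacon 43.00 lead.
A density-first pass picks 2×satellite beacon + headlamp + 2×water filter + camera — 825 at 16 kg.
The 7 kg tied up in satellite beacon and headlamp is better spent on solar charger — total rises to 900 (16 kg).
No other feasible combination exceeds 900.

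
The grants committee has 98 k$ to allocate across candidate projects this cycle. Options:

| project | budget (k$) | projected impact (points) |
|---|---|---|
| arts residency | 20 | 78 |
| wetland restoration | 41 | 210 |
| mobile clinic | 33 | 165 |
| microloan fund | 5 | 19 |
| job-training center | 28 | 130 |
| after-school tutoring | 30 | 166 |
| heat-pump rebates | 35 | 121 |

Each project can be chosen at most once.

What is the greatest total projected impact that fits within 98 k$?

Taking the top-ratio projects first gives arts residency + wetland restoration + microloan fund + after-school tutoring for 473 (96 k$).
Dropping arts residency and wetland restoration frees 61 k$; slotting in mobile clinic + job-training center (61 k$) lifts the total to 480 at 96 k$.
The closest alternative, arts residency + wetland restoration + microloan fund + after-school tutoring, reaches only 473.

480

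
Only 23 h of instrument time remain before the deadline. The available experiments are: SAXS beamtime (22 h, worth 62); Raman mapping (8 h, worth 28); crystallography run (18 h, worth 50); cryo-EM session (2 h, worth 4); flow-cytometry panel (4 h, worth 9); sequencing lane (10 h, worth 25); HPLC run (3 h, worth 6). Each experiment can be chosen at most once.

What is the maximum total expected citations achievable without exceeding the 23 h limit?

63

Taking the top-ratio experiments first gives Raman mapping + flow-cytometry panel + sequencing lane for 62 (22 h).
Dropping flow-cytometry panel frees 4 h; slotting in cryo-EM session + HPLC run (5 h) lifts the total to 63 at 23 h.
Nothing else within 23 h beats 63.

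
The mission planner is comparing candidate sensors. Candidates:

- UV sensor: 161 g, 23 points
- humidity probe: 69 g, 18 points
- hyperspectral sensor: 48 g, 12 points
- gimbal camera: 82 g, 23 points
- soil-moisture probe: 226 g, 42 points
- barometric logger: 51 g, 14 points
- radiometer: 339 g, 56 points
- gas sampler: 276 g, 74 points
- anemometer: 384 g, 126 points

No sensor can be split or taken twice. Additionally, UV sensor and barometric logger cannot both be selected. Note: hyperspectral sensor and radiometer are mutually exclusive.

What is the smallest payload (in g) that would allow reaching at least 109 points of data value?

384

Look for the lowest-payload combination reaching 109.
anemometer: 126 data value at 384 g.
Below 384 g the best achievable stays under 109.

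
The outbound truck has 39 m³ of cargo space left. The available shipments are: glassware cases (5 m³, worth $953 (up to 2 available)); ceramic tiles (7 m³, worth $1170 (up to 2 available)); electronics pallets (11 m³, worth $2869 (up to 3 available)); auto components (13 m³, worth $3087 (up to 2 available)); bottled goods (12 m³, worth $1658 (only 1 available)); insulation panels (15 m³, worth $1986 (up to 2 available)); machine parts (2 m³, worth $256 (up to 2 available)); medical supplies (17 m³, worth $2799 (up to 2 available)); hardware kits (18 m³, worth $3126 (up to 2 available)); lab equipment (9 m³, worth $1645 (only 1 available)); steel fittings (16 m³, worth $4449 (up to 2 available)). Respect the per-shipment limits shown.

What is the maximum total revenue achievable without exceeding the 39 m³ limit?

By revenue per m³: steel fittings 278.06, electronics pallets 260.82, auto components 237.46 lead.
Taking the top-ratio shipments first gives glassware cases + machine parts + 2×steel fittings for 10107 (39 m³).
The 23 m³ tied up in glassware cases and machine parts and steel fittings is better spent on 2×electronics pallets — total rises to 10187 (38 m³).

10187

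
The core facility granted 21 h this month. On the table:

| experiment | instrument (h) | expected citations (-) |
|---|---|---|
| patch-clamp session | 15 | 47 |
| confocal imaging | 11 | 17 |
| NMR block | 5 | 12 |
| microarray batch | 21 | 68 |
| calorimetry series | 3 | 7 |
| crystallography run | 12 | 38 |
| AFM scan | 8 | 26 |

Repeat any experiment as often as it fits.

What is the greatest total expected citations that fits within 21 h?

A density-first pass picks NMR block + 2×AFM scan — 64 at 21 h.
The 21 h tied up in NMR block and 2×AFM scan is better spent on microarray batch — total rises to 68 (21 h).
Nothing else within 21 h beats 68.

68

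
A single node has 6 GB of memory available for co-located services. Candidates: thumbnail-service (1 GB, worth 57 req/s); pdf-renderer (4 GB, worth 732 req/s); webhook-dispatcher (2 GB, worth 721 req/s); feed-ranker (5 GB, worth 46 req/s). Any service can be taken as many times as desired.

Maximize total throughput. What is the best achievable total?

3×webhook-dispatcher uses 6 of the 6 GB and totals 2163.
No other feasible combination exceeds 2163.

2163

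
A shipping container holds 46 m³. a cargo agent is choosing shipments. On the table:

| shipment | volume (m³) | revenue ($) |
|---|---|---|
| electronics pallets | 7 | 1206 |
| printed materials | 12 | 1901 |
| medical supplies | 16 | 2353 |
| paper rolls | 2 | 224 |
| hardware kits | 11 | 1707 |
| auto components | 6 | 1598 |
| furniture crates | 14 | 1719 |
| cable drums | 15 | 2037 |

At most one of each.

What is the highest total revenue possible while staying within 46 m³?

Taking the top-ratio shipments first gives electronics pallets + printed materials + paper rolls + hardware kits + auto components for 6636 (38 m³).
Replace electronics pallets and paper rolls with medical supplies: the trade gains 923 net, giving 7559 at 45 m³.
That's the maximum — no swap from here does better than 7559.

7559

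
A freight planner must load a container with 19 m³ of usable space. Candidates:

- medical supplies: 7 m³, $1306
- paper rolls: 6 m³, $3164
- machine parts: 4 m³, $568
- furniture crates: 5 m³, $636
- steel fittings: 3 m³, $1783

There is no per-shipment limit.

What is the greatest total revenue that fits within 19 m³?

10698

Best packing: 6×steel fittings — 18 m³, 10698 total.
No other feasible combination exceeds 10698.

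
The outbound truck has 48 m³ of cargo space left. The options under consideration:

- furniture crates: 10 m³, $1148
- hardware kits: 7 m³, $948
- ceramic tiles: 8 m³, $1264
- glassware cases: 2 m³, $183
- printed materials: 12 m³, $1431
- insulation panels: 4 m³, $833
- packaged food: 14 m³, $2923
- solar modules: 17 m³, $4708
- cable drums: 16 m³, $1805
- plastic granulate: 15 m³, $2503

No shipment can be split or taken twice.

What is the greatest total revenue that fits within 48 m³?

10317

A density-first pass picks ceramic tiles + glassware cases + insulation panels + packaged food + solar modules — 9911 at 45 m³.
Replace ceramic tiles and insulation panels with plastic granulate: the trade gains 406 net, giving 10317 at 48 m³.
Runner-up packaged food + solar modules + plastic granulate tops out at 10134.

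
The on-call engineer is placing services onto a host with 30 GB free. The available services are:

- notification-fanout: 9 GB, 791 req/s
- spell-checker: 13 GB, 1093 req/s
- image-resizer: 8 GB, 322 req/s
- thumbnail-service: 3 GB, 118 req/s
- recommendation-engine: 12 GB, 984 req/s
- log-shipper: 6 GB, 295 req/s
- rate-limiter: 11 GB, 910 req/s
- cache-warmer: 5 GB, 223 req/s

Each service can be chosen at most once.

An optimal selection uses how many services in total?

Optimal total is 2300.
One optimal bundle: spell-checker + recommendation-engine + cache-warmer (30 GB).
Every optimal selection uses 3 services.

3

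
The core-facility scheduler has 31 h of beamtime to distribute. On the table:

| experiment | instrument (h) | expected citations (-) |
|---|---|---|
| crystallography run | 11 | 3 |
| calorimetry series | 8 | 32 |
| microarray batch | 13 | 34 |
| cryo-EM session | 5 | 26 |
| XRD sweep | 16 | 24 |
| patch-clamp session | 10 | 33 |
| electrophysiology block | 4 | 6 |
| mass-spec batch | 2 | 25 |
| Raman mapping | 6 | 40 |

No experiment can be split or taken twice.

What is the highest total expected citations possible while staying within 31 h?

156

Taking calorimetry series + cryo-EM session + patch-clamp session + mass-spec batch + Raman mapping: 31 h used, 156 in expected citations.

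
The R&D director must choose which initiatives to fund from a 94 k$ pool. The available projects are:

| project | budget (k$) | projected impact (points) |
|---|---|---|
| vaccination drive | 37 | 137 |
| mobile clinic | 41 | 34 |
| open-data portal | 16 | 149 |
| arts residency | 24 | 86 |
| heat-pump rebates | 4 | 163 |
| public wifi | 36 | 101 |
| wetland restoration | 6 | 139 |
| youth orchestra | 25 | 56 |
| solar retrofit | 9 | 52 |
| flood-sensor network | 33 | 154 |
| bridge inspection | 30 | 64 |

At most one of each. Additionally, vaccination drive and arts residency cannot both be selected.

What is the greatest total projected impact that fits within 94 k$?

743

Taking open-data portal + arts residency + heat-pump rebates + wetland restoration + solar retrofit + flood-sensor network: 92 k$ used, 743 in projected impact.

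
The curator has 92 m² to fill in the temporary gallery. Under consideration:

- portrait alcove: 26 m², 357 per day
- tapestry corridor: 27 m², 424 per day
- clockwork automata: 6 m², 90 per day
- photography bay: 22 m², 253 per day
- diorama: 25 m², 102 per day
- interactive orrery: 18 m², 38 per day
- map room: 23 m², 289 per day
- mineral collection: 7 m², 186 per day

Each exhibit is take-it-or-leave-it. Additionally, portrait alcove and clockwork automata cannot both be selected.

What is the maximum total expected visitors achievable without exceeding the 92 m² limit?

Taking portrait alcove + tapestry corridor + map room + mineral collection: 83 m² used, 1256 in expected visitors.

1256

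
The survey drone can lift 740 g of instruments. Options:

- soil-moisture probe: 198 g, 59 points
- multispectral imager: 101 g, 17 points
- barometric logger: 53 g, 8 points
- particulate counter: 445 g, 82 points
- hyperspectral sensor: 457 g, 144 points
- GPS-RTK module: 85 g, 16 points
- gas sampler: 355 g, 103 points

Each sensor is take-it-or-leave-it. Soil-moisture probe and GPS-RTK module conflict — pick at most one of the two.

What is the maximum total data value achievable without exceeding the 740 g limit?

211

Soil-moisture probe + barometric logger + hyperspectral sensor uses 708 of the 740 g and totals 211.
The closest alternative, soil-moisture probe + hyperspectral sensor, reaches only 203.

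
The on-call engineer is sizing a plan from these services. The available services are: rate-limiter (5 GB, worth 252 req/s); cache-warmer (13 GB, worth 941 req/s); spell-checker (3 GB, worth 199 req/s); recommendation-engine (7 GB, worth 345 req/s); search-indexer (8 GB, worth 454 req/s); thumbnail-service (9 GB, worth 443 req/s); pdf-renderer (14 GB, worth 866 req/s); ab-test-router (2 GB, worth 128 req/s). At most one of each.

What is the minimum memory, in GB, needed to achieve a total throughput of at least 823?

13

Look for the lowest-memory combination reaching 823.
cache-warmer: 941 throughput at 13 GB.
Below 13 GB the best achievable stays under 823.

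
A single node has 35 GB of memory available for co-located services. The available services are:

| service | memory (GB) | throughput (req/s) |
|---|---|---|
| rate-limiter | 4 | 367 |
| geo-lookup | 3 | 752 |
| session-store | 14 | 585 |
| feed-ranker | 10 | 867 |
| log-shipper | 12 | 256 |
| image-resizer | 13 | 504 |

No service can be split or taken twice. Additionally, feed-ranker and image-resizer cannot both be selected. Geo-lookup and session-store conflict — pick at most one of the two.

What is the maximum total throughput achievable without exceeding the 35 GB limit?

Taking rate-limiter + geo-lookup + feed-ranker + log-shipper: 29 GB used, 2242 in throughput.
That's the maximum — no feasible swap from here does better than 2242.

2242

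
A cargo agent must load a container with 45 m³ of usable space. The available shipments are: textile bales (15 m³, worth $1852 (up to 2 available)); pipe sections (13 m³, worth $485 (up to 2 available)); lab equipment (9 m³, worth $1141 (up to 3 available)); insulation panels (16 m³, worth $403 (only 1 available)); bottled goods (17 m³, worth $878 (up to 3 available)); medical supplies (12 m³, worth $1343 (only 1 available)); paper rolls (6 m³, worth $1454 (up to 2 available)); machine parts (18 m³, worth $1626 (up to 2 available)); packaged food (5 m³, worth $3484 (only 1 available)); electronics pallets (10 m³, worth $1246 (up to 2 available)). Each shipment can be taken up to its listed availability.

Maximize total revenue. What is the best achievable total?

9920

Density check — packaged food 696.80, paper rolls 242.33, lab equipment 126.78, electronics pallets 124.60 are the best per m³.
The ratio heuristic lands on 3×lab equipment + 2×paper rolls + packaged food (9815) but leaves 1 m³ idle.
Replace lab equipment with electronics pallets: the trade gains 105 net, giving 9920 at 45 m³.
That's the maximum — no swap from here does better than 9920.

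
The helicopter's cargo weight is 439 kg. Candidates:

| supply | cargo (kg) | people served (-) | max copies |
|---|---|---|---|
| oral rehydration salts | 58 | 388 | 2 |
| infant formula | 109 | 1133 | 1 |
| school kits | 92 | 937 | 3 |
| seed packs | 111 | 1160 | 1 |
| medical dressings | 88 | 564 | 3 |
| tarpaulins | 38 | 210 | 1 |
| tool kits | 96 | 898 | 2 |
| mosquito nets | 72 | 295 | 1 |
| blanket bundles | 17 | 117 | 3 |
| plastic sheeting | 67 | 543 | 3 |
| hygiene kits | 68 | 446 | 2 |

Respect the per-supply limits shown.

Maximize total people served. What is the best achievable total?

4401

The ratio ordering already packs tightly: infant formula + 2×school kits + seed packs + 2×blanket bundles, 438 kg, 4401.
Nothing else within 439 kg beats 4401.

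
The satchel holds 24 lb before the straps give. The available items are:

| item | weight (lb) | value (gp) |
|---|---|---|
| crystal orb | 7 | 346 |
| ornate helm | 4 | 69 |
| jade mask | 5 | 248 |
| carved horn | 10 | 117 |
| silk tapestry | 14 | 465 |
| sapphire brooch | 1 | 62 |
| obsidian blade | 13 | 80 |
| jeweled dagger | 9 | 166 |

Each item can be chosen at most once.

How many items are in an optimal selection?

Best achievable value is 873.
For example crystal orb + silk tapestry + sapphire brooch achieves it, using 22 lb.
Any selection reaching 873 contains exactly 3 items.

3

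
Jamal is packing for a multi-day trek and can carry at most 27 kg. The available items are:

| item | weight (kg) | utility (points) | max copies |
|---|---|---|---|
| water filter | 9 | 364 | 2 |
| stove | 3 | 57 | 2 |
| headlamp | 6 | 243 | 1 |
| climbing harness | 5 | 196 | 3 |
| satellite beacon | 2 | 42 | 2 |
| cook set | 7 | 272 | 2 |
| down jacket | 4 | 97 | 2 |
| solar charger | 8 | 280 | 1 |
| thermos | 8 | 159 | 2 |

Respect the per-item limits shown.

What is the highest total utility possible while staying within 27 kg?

By utility per kg: headlamp 40.50, water filter 40.44, climbing harness 39.20, cook set 38.86 lead.
The ratio heuristic lands on 2×water filter + headlamp + satellite beacon (1013) but leaves 1 kg idle.
Replace water filter and satellite beacon with climbing harness + cook set: the trade gains 62 net, giving 1075 at 27 kg.
Every other selection either busts 27 kg or exceeds an availability limit or fails to beat 1075.

1075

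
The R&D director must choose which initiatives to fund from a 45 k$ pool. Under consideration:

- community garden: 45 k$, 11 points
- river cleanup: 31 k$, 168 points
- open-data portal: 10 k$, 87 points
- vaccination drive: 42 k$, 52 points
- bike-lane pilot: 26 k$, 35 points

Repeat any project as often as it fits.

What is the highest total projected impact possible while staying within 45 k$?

Best packing: 4×open-data portal — 40 k$, 348 total.
Every other selection either busts 45 k$ or fails to beat 348.

348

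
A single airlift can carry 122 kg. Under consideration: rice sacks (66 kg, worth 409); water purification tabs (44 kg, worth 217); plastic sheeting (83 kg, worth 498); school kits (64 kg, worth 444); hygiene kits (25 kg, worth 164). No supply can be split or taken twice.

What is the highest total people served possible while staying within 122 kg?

By people served per kg: school kits 6.94, hygiene kits 6.56, rice sacks 6.20 lead.
Filling by ratio: school kits + hygiene kits for 608, with 33 kg left unused.
Dropping school kits frees 64 kg; slotting in plastic sheeting (83 kg) lifts the total to 662 at 108 kg.
Runner-up water purification tabs + school kits tops out at 661.

662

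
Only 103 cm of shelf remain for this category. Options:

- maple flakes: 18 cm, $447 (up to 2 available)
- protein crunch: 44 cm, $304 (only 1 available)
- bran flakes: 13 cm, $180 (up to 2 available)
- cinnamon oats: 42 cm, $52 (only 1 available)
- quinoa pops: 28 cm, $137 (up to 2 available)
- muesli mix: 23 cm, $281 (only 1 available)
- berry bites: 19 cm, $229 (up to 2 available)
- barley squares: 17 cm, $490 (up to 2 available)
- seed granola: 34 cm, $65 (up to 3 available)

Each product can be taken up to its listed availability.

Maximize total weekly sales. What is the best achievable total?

2283

By weekly sales per cm: barley squares 28.82, maple flakes 24.83, bran flakes 13.85, muesli mix 12.22 lead.
Greedy by ratio would take 2×maple flakes + 2×bran flakes + 2×barley squares: 96 cm used, total 2234.
The 13 cm tied up in bran flakes is better spent on berry bites — total rises to 2283 (102 cm).
Nothing else within 103 cm beats 2283.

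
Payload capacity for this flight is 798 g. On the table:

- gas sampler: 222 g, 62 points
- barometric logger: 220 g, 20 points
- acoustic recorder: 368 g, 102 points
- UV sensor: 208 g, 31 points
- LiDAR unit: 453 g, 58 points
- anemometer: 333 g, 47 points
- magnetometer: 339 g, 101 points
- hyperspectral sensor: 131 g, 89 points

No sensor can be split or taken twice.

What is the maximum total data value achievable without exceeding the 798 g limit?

253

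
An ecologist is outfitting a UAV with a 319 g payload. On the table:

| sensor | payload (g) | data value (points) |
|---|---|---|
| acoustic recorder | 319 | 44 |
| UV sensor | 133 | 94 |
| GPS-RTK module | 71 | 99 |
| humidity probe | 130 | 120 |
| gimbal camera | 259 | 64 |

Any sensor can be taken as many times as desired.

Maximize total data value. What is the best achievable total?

396

Taking 4×GPS-RTK module: 284 g used, 396 in data value.
That's the maximum — no swap from here does better than 396.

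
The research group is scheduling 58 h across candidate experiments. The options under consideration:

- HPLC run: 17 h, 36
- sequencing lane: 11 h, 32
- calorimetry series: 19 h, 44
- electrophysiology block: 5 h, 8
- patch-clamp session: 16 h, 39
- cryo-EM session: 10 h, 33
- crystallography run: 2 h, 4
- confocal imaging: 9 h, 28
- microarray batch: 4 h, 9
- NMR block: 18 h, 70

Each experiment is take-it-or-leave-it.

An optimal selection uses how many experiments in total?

6

Optimal total is 180.
For example sequencing lane + electrophysiology block + cryo-EM session + confocal imaging + microarray batch + NMR block achieves it, using 57 h.
All optima have 6 experiments.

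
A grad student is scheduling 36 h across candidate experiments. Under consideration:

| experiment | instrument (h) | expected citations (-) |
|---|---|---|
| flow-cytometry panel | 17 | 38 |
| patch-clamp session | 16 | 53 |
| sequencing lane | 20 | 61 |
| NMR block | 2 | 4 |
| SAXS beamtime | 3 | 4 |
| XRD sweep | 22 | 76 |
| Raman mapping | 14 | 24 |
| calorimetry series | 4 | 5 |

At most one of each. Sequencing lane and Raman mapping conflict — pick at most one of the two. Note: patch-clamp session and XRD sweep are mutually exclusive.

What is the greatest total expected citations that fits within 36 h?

By expected citations per h: XRD sweep 3.45, patch-clamp session 3.31, sequencing lane 3.05, flow-cytometry panel 2.24 lead.
Taking the top-ratio experiments first gives NMR block + SAXS beamtime + XRD sweep + calorimetry series for 89 (31 h).
But patch-clamp session + sequencing lane fits in 36 h and reaches 114.
The closest alternative, XRD sweep + Raman mapping, reaches only 100.

114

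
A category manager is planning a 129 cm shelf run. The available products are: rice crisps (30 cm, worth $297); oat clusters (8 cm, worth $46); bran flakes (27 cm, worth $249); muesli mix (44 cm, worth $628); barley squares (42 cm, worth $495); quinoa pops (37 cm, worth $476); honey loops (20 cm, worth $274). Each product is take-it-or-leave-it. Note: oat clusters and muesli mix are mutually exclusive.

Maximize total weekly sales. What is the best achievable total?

Ranking by ratio (weekly sales/cm): muesli mix 14.27, honey loops 13.70, quinoa pops 12.86.
Best packing: bran flakes + muesli mix + quinoa pops + honey loops — 128 cm, 1627 total.
No other feasible combination exceeds 1627.

1627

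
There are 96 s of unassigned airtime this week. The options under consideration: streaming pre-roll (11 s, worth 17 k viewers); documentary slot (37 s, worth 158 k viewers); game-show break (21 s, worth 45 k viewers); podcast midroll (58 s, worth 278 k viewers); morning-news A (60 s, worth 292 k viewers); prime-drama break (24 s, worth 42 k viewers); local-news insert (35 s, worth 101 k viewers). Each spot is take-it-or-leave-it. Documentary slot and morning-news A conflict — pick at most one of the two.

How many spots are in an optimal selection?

2

Optimal total is 436.
One optimal bundle: documentary slot + podcast midroll (95 s).
Any selection reaching 436 contains exactly 2 spots.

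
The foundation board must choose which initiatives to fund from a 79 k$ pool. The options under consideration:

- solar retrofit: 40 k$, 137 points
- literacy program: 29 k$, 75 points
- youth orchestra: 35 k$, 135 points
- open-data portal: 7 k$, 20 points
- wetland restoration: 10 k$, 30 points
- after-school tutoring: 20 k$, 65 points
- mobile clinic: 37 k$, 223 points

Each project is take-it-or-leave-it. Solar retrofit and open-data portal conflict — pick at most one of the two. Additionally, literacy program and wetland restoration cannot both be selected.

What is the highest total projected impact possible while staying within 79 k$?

378

Youth orchestra + open-data portal + mobile clinic uses 79 of the 79 k$ and totals 378.
That's the maximum — no feasible swap from here does better than 378.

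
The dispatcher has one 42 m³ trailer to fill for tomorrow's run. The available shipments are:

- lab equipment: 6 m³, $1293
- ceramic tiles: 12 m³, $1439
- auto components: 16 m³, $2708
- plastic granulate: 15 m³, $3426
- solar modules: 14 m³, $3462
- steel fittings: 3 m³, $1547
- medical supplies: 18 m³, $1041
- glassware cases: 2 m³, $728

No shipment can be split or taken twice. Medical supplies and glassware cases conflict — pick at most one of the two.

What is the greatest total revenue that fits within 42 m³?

Density check — steel fittings 515.67, glassware cases 364.00, solar modules 247.29 are the best per m³.
The ratio ordering already packs tightly: lab equipment + plastic granulate + solar modules + steel fittings + glassware cases, 40 m³, 10456.
That's the maximum — no feasible swap from here does better than 10456.

10456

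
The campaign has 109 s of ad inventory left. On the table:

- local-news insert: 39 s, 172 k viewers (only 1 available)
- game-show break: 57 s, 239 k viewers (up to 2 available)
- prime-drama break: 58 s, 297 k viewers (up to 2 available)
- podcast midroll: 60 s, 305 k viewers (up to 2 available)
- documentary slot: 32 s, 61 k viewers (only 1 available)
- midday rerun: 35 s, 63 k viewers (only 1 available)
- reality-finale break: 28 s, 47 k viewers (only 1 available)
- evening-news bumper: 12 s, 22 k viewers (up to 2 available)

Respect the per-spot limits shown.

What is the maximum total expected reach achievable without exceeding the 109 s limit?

The ratio ordering already packs tightly: local-news insert + prime-drama break + evening-news bumper, 109 s, 491.
Nothing else within 109 s beats 491.

491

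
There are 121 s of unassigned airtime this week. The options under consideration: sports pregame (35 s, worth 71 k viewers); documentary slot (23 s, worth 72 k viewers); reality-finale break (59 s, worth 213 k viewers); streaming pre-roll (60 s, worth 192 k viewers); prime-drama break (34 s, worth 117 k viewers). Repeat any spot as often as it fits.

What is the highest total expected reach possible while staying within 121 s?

426

By expected reach per s: reality-finale break 3.61, prime-drama break 3.44, streaming pre-roll 3.20 lead.
Best packing: 2×reality-finale break — 118 s, 426 total.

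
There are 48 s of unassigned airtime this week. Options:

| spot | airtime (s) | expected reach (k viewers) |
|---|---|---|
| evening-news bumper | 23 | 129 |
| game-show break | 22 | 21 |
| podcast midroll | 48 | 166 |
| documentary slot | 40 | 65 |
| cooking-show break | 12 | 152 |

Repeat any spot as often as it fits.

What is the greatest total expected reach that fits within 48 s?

Density check — cooking-show break 12.67, evening-news bumper 5.61, podcast midroll 3.46, documentary slot 1.62 are the best per s.
Best packing: 4×cooking-show break — 48 s, 608 total.
That's the maximum — no swap from here does better than 608.

608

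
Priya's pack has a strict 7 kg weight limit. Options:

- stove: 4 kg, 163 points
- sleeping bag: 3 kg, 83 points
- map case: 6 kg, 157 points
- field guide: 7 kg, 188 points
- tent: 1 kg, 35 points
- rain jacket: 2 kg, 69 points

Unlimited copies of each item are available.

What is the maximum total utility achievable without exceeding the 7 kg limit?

268

Stove + 3×tent uses 7 of the 7 kg and totals 268.
That's the maximum — no swap from here does better than 268.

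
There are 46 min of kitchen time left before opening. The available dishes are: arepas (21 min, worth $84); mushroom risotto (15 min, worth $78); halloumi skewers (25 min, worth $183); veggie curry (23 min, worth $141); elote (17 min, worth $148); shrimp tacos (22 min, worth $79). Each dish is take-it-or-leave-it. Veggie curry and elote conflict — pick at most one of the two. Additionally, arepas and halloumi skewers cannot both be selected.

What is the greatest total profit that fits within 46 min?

Density check — elote 8.71, halloumi skewers 7.32, veggie curry 6.13 are the best per min.
Taking halloumi skewers + elote: 42 min used, 331 in profit.
Runner-up mushroom risotto + halloumi skewers tops out at 261.

331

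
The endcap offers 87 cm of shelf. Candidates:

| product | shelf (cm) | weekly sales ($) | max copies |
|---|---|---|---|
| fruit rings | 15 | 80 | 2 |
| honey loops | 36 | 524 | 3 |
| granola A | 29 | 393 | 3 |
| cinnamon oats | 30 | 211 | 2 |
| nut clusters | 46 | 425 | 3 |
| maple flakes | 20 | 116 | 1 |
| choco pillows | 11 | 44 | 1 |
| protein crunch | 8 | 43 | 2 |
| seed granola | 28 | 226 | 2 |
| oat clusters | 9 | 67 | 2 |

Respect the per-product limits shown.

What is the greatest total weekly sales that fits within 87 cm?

Greedy by ratio would take 2×honey loops + oat clusters: 81 cm used, total 1115.
Replace 2×honey loops and oat clusters with 3×granola A: the trade gains 64 net, giving 1179 at 87 cm.
No other feasible combination exceeds 1179.

1179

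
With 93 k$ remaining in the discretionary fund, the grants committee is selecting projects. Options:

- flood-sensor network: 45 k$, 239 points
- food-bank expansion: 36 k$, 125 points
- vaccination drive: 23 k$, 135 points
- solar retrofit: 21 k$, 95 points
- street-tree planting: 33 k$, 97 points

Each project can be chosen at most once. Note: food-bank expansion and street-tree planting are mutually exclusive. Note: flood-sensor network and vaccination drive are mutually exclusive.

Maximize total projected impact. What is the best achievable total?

Best packing: flood-sensor network + food-bank expansion — 81 k$, 364 total.
Nothing else feasible within 93 k$ beats 364.

364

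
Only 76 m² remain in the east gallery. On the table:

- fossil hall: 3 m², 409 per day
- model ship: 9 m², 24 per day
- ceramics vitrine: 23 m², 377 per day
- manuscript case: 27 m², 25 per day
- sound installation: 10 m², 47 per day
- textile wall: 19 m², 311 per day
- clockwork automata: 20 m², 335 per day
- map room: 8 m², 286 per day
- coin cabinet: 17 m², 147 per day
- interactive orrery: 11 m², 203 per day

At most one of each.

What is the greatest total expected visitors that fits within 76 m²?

A density-first pass picks fossil hall + ceramics vitrine + sound installation + clockwork automata + map room + interactive orrery — 1657 at 75 m².
Dropping sound installation and interactive orrery frees 21 m²; slotting in textile wall (19 m²) lifts the total to 1718 at 73 m².
The closest alternative, fossil hall + ceramics vitrine + sound installation + clockwork automata + map room + interactive orrery, reaches only 1657.

1718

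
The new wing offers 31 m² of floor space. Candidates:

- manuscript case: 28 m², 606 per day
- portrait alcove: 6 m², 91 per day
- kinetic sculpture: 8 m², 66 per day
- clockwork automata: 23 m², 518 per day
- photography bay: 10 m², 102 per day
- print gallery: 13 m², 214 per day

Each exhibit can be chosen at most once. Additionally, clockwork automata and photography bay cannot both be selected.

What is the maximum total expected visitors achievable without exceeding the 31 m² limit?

Portrait alcove + clockwork automata uses 29 of the 31 m² and totals 609.
Runner-up manuscript case tops out at 606.

609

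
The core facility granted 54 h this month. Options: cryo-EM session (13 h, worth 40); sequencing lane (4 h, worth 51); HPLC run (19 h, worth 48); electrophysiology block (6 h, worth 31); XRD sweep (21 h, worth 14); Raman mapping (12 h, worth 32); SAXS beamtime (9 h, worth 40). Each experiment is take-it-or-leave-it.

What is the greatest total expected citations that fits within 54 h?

Ranking by ratio (expected citations/h): sequencing lane 12.75, electrophysiology block 5.17, SAXS beamtime 4.44, cryo-EM session 3.08.
Greedy by ratio would take cryo-EM session + sequencing lane + electrophysiology block + Raman mapping + SAXS beamtime: 44 h used, total 194.
Dropping Raman mapping frees 12 h; slotting in HPLC run (19 h) lifts the total to 210 at 51 h.

210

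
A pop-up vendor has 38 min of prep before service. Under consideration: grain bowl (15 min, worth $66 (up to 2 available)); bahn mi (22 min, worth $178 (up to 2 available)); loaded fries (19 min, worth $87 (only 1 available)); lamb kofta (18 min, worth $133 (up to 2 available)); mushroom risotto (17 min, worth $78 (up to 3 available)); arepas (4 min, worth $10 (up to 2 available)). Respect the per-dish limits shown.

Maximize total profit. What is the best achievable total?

Taking the top-ratio dishes first gives grain bowl + bahn mi for 244 (37 min).
Replace grain bowl and bahn mi with 2×lamb kofta: the trade gains 22 net, giving 266 at 36 min.
Nothing else within 38 min beats 266.

266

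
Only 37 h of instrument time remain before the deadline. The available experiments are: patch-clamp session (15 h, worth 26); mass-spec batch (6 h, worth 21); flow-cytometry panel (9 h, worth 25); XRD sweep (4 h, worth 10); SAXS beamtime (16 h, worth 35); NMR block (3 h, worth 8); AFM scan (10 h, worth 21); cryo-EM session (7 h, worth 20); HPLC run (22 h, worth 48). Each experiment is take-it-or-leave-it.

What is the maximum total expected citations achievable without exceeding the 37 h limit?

Ranking by ratio (expected citations/h): mass-spec batch 3.50, cryo-EM session 2.86, flow-cytometry panel 2.78, NMR block 2.67.
Filling by ratio: mass-spec batch + flow-cytometry panel + XRD sweep + NMR block + cryo-EM session for 84, with 8 h left unused.
Dropping NMR block frees 3 h; slotting in AFM scan (10 h) lifts the total to 97 at 36 h.
The spare 1 h is too small for any remaining experiment, and no exchange beats 97.

97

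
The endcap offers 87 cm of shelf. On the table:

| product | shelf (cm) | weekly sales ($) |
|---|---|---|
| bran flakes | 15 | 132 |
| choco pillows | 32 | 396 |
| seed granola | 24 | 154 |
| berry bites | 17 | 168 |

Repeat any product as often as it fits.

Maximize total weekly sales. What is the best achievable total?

960

The ratio ordering already packs tightly: 2×choco pillows + berry bites, 81 cm, 960.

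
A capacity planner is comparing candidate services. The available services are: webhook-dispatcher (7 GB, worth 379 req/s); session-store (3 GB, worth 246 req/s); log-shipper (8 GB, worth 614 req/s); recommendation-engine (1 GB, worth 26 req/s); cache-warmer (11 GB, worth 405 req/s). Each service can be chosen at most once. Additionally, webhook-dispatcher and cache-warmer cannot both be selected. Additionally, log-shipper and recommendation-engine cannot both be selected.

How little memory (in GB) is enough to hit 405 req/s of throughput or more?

8

Need the lightest bundle worth ≥ 405.
Taking log-shipper gives 614 (≥ 405) for 8 GB.
Any bundle with less than 8 GB falls short of 405.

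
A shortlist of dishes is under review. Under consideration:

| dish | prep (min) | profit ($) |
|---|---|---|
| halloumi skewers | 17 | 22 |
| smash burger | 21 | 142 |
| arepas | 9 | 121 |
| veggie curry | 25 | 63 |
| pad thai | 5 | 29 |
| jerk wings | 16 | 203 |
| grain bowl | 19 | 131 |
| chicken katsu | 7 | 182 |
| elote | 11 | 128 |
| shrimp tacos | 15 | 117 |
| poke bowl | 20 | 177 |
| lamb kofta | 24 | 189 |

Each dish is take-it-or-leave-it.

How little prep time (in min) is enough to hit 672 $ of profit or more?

Need the lightest bundle worth ≥ 672.
arepas + jerk wings + chicken katsu + poke bowl: 683 profit at 52 min.
Below 52 min the best achievable stays under 672.

52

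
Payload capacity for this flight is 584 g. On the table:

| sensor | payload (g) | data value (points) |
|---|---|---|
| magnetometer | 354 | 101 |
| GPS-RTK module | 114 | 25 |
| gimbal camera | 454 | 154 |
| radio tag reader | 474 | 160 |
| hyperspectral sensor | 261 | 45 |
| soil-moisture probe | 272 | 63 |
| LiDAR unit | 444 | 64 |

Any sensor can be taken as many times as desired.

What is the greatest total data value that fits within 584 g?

Density check — gimbal camera 0.34, radio tag reader 0.34, magnetometer 0.29 are the best per g.
Taking GPS-RTK module + gimbal camera: 568 g used, 179 in data value.
No other feasible combination exceeds 179.

179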